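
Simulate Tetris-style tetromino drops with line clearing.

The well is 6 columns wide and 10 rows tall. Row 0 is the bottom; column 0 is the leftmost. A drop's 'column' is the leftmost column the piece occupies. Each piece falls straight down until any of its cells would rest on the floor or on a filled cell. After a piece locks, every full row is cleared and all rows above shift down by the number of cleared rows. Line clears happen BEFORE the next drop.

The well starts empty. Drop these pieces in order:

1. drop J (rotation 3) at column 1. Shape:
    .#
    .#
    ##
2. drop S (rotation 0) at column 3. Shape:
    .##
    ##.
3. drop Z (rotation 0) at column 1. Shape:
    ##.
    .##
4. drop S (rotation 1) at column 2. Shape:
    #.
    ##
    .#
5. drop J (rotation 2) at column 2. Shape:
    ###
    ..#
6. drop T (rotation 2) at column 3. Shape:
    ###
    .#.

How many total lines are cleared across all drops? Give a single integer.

Drop 1: J rot3 at col 1 lands with bottom-row=0; cleared 0 line(s) (total 0); column heights now [0 1 3 0 0 0], max=3
Drop 2: S rot0 at col 3 lands with bottom-row=0; cleared 0 line(s) (total 0); column heights now [0 1 3 1 2 2], max=3
Drop 3: Z rot0 at col 1 lands with bottom-row=3; cleared 0 line(s) (total 0); column heights now [0 5 5 4 2 2], max=5
Drop 4: S rot1 at col 2 lands with bottom-row=4; cleared 0 line(s) (total 0); column heights now [0 5 7 6 2 2], max=7
Drop 5: J rot2 at col 2 lands with bottom-row=6; cleared 0 line(s) (total 0); column heights now [0 5 8 8 8 2], max=8
Drop 6: T rot2 at col 3 lands with bottom-row=8; cleared 0 line(s) (total 0); column heights now [0 5 8 10 10 10], max=10

Answer: 0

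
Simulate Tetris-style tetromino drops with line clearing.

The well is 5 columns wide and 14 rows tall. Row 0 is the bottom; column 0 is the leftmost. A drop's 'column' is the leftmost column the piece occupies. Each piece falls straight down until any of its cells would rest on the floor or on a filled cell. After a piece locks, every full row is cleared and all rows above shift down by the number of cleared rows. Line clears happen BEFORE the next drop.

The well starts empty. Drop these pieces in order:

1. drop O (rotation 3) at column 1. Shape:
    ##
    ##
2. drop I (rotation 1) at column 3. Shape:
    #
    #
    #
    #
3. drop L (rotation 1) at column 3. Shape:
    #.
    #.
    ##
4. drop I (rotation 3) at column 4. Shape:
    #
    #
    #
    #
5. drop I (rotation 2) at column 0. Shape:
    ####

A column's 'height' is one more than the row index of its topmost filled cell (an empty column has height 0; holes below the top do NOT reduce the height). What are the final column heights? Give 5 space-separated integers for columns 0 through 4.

Answer: 0 2 2 7 8

Derivation:
Drop 1: O rot3 at col 1 lands with bottom-row=0; cleared 0 line(s) (total 0); column heights now [0 2 2 0 0], max=2
Drop 2: I rot1 at col 3 lands with bottom-row=0; cleared 0 line(s) (total 0); column heights now [0 2 2 4 0], max=4
Drop 3: L rot1 at col 3 lands with bottom-row=4; cleared 0 line(s) (total 0); column heights now [0 2 2 7 5], max=7
Drop 4: I rot3 at col 4 lands with bottom-row=5; cleared 0 line(s) (total 0); column heights now [0 2 2 7 9], max=9
Drop 5: I rot2 at col 0 lands with bottom-row=7; cleared 1 line(s) (total 1); column heights now [0 2 2 7 8], max=8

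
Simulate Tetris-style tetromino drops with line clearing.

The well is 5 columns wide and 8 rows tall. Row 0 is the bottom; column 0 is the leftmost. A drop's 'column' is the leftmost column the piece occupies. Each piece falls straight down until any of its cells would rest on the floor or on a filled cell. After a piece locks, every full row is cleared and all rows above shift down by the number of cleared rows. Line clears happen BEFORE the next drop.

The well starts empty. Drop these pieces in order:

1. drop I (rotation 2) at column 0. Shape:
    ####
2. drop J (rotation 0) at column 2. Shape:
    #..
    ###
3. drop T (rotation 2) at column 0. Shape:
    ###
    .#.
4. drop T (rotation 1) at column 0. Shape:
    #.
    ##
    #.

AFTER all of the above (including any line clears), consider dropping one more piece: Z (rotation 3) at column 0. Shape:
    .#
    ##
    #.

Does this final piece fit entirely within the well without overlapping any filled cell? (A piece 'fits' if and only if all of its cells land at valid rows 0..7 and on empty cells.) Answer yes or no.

Drop 1: I rot2 at col 0 lands with bottom-row=0; cleared 0 line(s) (total 0); column heights now [1 1 1 1 0], max=1
Drop 2: J rot0 at col 2 lands with bottom-row=1; cleared 0 line(s) (total 0); column heights now [1 1 3 2 2], max=3
Drop 3: T rot2 at col 0 lands with bottom-row=2; cleared 0 line(s) (total 0); column heights now [4 4 4 2 2], max=4
Drop 4: T rot1 at col 0 lands with bottom-row=4; cleared 0 line(s) (total 0); column heights now [7 6 4 2 2], max=7
Test piece Z rot3 at col 0 (width 2): heights before test = [7 6 4 2 2]; fits = False

Answer: no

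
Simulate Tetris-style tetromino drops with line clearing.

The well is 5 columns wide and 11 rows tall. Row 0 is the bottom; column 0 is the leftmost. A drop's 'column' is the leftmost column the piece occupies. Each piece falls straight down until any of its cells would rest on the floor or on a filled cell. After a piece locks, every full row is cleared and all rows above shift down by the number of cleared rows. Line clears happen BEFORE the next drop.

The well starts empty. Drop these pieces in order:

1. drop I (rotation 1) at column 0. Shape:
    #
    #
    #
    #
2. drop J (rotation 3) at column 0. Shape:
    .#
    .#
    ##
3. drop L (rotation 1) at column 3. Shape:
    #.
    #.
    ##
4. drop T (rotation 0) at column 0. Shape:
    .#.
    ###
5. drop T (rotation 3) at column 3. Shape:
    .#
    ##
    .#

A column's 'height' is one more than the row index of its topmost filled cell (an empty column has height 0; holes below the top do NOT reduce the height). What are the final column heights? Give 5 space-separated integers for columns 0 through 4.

Answer: 8 9 8 4 5

Derivation:
Drop 1: I rot1 at col 0 lands with bottom-row=0; cleared 0 line(s) (total 0); column heights now [4 0 0 0 0], max=4
Drop 2: J rot3 at col 0 lands with bottom-row=4; cleared 0 line(s) (total 0); column heights now [5 7 0 0 0], max=7
Drop 3: L rot1 at col 3 lands with bottom-row=0; cleared 0 line(s) (total 0); column heights now [5 7 0 3 1], max=7
Drop 4: T rot0 at col 0 lands with bottom-row=7; cleared 0 line(s) (total 0); column heights now [8 9 8 3 1], max=9
Drop 5: T rot3 at col 3 lands with bottom-row=2; cleared 0 line(s) (total 0); column heights now [8 9 8 4 5], max=9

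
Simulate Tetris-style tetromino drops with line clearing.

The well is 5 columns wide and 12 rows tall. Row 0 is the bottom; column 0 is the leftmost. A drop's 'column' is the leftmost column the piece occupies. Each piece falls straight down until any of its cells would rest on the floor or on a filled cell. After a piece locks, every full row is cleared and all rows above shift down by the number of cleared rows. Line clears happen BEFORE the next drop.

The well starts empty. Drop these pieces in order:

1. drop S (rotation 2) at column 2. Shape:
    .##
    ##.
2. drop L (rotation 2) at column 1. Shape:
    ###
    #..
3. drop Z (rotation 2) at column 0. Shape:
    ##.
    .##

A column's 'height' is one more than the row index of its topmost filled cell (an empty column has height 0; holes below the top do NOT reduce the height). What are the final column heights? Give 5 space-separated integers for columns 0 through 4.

Answer: 5 5 4 3 2

Derivation:
Drop 1: S rot2 at col 2 lands with bottom-row=0; cleared 0 line(s) (total 0); column heights now [0 0 1 2 2], max=2
Drop 2: L rot2 at col 1 lands with bottom-row=1; cleared 0 line(s) (total 0); column heights now [0 3 3 3 2], max=3
Drop 3: Z rot2 at col 0 lands with bottom-row=3; cleared 0 line(s) (total 0); column heights now [5 5 4 3 2], max=5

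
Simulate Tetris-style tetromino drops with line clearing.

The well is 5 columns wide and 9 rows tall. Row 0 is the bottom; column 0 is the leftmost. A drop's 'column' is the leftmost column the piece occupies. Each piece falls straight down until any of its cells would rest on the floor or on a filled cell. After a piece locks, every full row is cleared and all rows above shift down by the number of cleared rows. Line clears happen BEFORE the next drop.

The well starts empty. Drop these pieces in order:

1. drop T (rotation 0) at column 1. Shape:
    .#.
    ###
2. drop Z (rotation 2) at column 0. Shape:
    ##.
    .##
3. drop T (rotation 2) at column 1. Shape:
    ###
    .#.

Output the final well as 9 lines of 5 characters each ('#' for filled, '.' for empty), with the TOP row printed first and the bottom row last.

Drop 1: T rot0 at col 1 lands with bottom-row=0; cleared 0 line(s) (total 0); column heights now [0 1 2 1 0], max=2
Drop 2: Z rot2 at col 0 lands with bottom-row=2; cleared 0 line(s) (total 0); column heights now [4 4 3 1 0], max=4
Drop 3: T rot2 at col 1 lands with bottom-row=3; cleared 0 line(s) (total 0); column heights now [4 5 5 5 0], max=5

Answer: .....
.....
.....
.....
.###.
###..
.##..
..#..
.###.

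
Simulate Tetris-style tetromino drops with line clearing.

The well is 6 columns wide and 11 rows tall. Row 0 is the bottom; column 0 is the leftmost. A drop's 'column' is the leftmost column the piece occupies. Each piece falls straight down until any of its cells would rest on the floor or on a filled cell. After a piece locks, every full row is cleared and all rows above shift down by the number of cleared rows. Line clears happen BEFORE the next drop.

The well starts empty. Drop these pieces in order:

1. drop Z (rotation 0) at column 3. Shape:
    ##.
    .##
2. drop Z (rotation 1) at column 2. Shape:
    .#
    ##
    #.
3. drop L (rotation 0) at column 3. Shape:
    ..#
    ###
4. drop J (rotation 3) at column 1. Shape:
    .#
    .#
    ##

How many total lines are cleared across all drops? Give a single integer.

Drop 1: Z rot0 at col 3 lands with bottom-row=0; cleared 0 line(s) (total 0); column heights now [0 0 0 2 2 1], max=2
Drop 2: Z rot1 at col 2 lands with bottom-row=1; cleared 0 line(s) (total 0); column heights now [0 0 3 4 2 1], max=4
Drop 3: L rot0 at col 3 lands with bottom-row=4; cleared 0 line(s) (total 0); column heights now [0 0 3 5 5 6], max=6
Drop 4: J rot3 at col 1 lands with bottom-row=3; cleared 0 line(s) (total 0); column heights now [0 4 6 5 5 6], max=6

Answer: 0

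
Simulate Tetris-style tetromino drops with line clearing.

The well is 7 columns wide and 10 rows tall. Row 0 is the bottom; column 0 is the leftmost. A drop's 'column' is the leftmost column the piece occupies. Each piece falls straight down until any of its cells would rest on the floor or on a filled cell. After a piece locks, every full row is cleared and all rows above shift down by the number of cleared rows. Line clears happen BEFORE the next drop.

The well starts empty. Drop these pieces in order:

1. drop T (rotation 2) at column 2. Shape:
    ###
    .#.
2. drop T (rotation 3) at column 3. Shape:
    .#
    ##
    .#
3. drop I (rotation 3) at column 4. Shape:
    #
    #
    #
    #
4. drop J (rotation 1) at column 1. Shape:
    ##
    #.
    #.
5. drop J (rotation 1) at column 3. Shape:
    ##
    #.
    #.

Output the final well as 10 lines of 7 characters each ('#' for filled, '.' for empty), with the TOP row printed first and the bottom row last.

Answer: ...##..
...##..
...##..
....#..
....#..
....#..
...##..
.##.#..
.####..
.#.#...

Derivation:
Drop 1: T rot2 at col 2 lands with bottom-row=0; cleared 0 line(s) (total 0); column heights now [0 0 2 2 2 0 0], max=2
Drop 2: T rot3 at col 3 lands with bottom-row=2; cleared 0 line(s) (total 0); column heights now [0 0 2 4 5 0 0], max=5
Drop 3: I rot3 at col 4 lands with bottom-row=5; cleared 0 line(s) (total 0); column heights now [0 0 2 4 9 0 0], max=9
Drop 4: J rot1 at col 1 lands with bottom-row=0; cleared 0 line(s) (total 0); column heights now [0 3 3 4 9 0 0], max=9
Drop 5: J rot1 at col 3 lands with bottom-row=7; cleared 0 line(s) (total 0); column heights now [0 3 3 10 10 0 0], max=10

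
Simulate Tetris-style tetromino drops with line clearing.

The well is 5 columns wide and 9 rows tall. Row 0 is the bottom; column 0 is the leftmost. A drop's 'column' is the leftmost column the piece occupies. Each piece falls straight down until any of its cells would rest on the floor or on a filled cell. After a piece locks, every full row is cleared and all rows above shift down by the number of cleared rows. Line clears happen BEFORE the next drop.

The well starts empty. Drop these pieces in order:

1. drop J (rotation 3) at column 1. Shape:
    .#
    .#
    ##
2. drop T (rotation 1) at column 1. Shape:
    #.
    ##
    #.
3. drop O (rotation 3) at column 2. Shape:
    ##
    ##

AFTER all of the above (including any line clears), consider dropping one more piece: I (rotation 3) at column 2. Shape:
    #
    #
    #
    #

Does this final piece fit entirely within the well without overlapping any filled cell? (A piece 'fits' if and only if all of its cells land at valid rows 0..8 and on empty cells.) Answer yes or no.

Drop 1: J rot3 at col 1 lands with bottom-row=0; cleared 0 line(s) (total 0); column heights now [0 1 3 0 0], max=3
Drop 2: T rot1 at col 1 lands with bottom-row=2; cleared 0 line(s) (total 0); column heights now [0 5 4 0 0], max=5
Drop 3: O rot3 at col 2 lands with bottom-row=4; cleared 0 line(s) (total 0); column heights now [0 5 6 6 0], max=6
Test piece I rot3 at col 2 (width 1): heights before test = [0 5 6 6 0]; fits = False

Answer: no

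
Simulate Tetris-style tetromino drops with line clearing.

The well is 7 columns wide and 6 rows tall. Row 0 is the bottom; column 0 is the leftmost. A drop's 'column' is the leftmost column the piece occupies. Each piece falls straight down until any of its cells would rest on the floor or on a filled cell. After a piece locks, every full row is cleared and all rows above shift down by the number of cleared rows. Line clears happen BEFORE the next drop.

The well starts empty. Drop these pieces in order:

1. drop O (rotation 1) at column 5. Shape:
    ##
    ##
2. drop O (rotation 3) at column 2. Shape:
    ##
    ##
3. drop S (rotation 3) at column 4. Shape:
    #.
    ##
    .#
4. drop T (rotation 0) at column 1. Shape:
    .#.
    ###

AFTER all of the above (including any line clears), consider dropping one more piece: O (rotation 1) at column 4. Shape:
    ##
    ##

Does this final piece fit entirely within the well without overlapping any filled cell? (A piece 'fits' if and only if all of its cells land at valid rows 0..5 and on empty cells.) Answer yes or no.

Answer: no

Derivation:
Drop 1: O rot1 at col 5 lands with bottom-row=0; cleared 0 line(s) (total 0); column heights now [0 0 0 0 0 2 2], max=2
Drop 2: O rot3 at col 2 lands with bottom-row=0; cleared 0 line(s) (total 0); column heights now [0 0 2 2 0 2 2], max=2
Drop 3: S rot3 at col 4 lands with bottom-row=2; cleared 0 line(s) (total 0); column heights now [0 0 2 2 5 4 2], max=5
Drop 4: T rot0 at col 1 lands with bottom-row=2; cleared 0 line(s) (total 0); column heights now [0 3 4 3 5 4 2], max=5
Test piece O rot1 at col 4 (width 2): heights before test = [0 3 4 3 5 4 2]; fits = False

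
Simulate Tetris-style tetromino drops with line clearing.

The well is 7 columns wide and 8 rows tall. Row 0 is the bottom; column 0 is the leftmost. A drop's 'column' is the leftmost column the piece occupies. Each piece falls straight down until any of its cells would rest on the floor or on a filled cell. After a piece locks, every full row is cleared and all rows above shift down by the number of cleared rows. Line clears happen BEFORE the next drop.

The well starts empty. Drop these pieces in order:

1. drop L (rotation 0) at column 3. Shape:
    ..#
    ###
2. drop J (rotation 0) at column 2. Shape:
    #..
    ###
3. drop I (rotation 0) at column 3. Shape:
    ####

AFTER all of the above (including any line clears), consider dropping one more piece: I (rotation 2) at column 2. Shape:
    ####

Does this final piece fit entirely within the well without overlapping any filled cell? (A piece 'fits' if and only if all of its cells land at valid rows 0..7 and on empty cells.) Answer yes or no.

Drop 1: L rot0 at col 3 lands with bottom-row=0; cleared 0 line(s) (total 0); column heights now [0 0 0 1 1 2 0], max=2
Drop 2: J rot0 at col 2 lands with bottom-row=1; cleared 0 line(s) (total 0); column heights now [0 0 3 2 2 2 0], max=3
Drop 3: I rot0 at col 3 lands with bottom-row=2; cleared 0 line(s) (total 0); column heights now [0 0 3 3 3 3 3], max=3
Test piece I rot2 at col 2 (width 4): heights before test = [0 0 3 3 3 3 3]; fits = True

Answer: yes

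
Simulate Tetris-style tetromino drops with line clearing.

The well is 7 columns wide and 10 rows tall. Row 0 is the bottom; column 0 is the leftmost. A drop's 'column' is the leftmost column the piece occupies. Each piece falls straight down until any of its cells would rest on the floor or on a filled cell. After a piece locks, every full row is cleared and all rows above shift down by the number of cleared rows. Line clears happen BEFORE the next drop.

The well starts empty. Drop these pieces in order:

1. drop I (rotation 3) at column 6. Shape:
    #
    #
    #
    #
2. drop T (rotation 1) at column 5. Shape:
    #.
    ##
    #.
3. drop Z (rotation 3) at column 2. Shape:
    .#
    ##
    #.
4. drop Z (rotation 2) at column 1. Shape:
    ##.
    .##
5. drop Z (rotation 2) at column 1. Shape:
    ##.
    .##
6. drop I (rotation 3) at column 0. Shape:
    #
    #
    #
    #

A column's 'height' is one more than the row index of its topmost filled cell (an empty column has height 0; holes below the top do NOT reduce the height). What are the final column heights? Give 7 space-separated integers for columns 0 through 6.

Drop 1: I rot3 at col 6 lands with bottom-row=0; cleared 0 line(s) (total 0); column heights now [0 0 0 0 0 0 4], max=4
Drop 2: T rot1 at col 5 lands with bottom-row=3; cleared 0 line(s) (total 0); column heights now [0 0 0 0 0 6 5], max=6
Drop 3: Z rot3 at col 2 lands with bottom-row=0; cleared 0 line(s) (total 0); column heights now [0 0 2 3 0 6 5], max=6
Drop 4: Z rot2 at col 1 lands with bottom-row=3; cleared 0 line(s) (total 0); column heights now [0 5 5 4 0 6 5], max=6
Drop 5: Z rot2 at col 1 lands with bottom-row=5; cleared 0 line(s) (total 0); column heights now [0 7 7 6 0 6 5], max=7
Drop 6: I rot3 at col 0 lands with bottom-row=0; cleared 0 line(s) (total 0); column heights now [4 7 7 6 0 6 5], max=7

Answer: 4 7 7 6 0 6 5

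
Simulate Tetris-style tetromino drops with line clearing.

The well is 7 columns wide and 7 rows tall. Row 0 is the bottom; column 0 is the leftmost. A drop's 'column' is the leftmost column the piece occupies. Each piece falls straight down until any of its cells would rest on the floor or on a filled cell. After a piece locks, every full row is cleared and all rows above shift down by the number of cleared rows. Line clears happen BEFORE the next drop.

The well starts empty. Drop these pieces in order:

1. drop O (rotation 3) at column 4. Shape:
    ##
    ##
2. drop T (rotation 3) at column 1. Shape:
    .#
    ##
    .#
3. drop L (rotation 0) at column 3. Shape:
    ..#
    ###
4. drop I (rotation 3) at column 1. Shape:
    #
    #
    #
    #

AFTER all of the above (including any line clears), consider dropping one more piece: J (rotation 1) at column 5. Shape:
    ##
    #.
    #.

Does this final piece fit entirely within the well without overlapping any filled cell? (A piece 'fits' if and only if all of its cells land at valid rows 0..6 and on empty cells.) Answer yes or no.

Answer: yes

Derivation:
Drop 1: O rot3 at col 4 lands with bottom-row=0; cleared 0 line(s) (total 0); column heights now [0 0 0 0 2 2 0], max=2
Drop 2: T rot3 at col 1 lands with bottom-row=0; cleared 0 line(s) (total 0); column heights now [0 2 3 0 2 2 0], max=3
Drop 3: L rot0 at col 3 lands with bottom-row=2; cleared 0 line(s) (total 0); column heights now [0 2 3 3 3 4 0], max=4
Drop 4: I rot3 at col 1 lands with bottom-row=2; cleared 0 line(s) (total 0); column heights now [0 6 3 3 3 4 0], max=6
Test piece J rot1 at col 5 (width 2): heights before test = [0 6 3 3 3 4 0]; fits = True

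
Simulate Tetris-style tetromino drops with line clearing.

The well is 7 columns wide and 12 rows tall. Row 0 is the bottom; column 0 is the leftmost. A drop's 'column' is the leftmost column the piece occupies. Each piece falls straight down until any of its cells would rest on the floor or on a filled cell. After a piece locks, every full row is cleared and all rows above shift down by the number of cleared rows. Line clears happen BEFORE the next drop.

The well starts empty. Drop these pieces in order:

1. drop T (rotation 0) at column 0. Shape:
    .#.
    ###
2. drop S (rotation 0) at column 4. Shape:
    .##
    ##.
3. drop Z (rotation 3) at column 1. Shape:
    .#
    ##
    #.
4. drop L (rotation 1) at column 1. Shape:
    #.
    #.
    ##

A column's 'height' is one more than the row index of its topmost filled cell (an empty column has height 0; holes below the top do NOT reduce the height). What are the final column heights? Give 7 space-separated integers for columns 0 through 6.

Drop 1: T rot0 at col 0 lands with bottom-row=0; cleared 0 line(s) (total 0); column heights now [1 2 1 0 0 0 0], max=2
Drop 2: S rot0 at col 4 lands with bottom-row=0; cleared 0 line(s) (total 0); column heights now [1 2 1 0 1 2 2], max=2
Drop 3: Z rot3 at col 1 lands with bottom-row=2; cleared 0 line(s) (total 0); column heights now [1 4 5 0 1 2 2], max=5
Drop 4: L rot1 at col 1 lands with bottom-row=5; cleared 0 line(s) (total 0); column heights now [1 8 6 0 1 2 2], max=8

Answer: 1 8 6 0 1 2 2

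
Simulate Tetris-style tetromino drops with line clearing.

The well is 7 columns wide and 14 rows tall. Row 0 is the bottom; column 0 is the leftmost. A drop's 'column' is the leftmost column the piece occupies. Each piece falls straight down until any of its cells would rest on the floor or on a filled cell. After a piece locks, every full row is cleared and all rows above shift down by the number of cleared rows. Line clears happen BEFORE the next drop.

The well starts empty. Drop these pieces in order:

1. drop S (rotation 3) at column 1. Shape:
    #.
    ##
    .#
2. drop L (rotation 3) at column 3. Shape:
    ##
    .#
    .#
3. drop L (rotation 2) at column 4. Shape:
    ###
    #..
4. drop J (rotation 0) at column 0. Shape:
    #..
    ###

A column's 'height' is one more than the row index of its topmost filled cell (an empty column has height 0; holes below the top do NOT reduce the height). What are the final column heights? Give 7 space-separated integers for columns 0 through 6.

Answer: 5 4 4 3 5 5 5

Derivation:
Drop 1: S rot3 at col 1 lands with bottom-row=0; cleared 0 line(s) (total 0); column heights now [0 3 2 0 0 0 0], max=3
Drop 2: L rot3 at col 3 lands with bottom-row=0; cleared 0 line(s) (total 0); column heights now [0 3 2 3 3 0 0], max=3
Drop 3: L rot2 at col 4 lands with bottom-row=3; cleared 0 line(s) (total 0); column heights now [0 3 2 3 5 5 5], max=5
Drop 4: J rot0 at col 0 lands with bottom-row=3; cleared 0 line(s) (total 0); column heights now [5 4 4 3 5 5 5], max=5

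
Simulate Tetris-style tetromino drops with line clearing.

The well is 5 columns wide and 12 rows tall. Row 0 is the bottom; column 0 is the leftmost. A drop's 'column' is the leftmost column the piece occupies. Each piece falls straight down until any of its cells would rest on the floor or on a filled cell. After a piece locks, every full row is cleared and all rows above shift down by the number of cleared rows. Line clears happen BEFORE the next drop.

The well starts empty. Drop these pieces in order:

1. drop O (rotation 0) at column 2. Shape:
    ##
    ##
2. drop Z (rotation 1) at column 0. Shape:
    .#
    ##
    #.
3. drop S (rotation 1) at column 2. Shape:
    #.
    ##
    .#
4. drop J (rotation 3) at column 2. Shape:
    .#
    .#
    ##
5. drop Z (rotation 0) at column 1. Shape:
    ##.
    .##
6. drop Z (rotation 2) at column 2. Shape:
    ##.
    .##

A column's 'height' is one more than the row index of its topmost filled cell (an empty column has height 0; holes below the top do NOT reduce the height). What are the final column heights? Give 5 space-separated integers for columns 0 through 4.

Drop 1: O rot0 at col 2 lands with bottom-row=0; cleared 0 line(s) (total 0); column heights now [0 0 2 2 0], max=2
Drop 2: Z rot1 at col 0 lands with bottom-row=0; cleared 0 line(s) (total 0); column heights now [2 3 2 2 0], max=3
Drop 3: S rot1 at col 2 lands with bottom-row=2; cleared 0 line(s) (total 0); column heights now [2 3 5 4 0], max=5
Drop 4: J rot3 at col 2 lands with bottom-row=5; cleared 0 line(s) (total 0); column heights now [2 3 6 8 0], max=8
Drop 5: Z rot0 at col 1 lands with bottom-row=8; cleared 0 line(s) (total 0); column heights now [2 10 10 9 0], max=10
Drop 6: Z rot2 at col 2 lands with bottom-row=9; cleared 0 line(s) (total 0); column heights now [2 10 11 11 10], max=11

Answer: 2 10 11 11 10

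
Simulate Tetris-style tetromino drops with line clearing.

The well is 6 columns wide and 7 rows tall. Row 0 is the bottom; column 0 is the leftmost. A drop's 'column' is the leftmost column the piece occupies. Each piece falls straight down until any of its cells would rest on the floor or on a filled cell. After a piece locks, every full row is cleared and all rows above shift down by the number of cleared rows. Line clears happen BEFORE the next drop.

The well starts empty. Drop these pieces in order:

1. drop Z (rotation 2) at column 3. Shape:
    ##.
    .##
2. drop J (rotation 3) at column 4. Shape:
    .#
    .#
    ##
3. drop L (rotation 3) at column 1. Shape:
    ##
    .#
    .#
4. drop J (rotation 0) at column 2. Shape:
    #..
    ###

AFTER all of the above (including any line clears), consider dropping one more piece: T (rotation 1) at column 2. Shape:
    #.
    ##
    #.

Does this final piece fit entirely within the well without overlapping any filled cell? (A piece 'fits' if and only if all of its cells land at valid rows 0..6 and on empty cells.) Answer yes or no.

Answer: no

Derivation:
Drop 1: Z rot2 at col 3 lands with bottom-row=0; cleared 0 line(s) (total 0); column heights now [0 0 0 2 2 1], max=2
Drop 2: J rot3 at col 4 lands with bottom-row=2; cleared 0 line(s) (total 0); column heights now [0 0 0 2 3 5], max=5
Drop 3: L rot3 at col 1 lands with bottom-row=0; cleared 0 line(s) (total 0); column heights now [0 3 3 2 3 5], max=5
Drop 4: J rot0 at col 2 lands with bottom-row=3; cleared 0 line(s) (total 0); column heights now [0 3 5 4 4 5], max=5
Test piece T rot1 at col 2 (width 2): heights before test = [0 3 5 4 4 5]; fits = False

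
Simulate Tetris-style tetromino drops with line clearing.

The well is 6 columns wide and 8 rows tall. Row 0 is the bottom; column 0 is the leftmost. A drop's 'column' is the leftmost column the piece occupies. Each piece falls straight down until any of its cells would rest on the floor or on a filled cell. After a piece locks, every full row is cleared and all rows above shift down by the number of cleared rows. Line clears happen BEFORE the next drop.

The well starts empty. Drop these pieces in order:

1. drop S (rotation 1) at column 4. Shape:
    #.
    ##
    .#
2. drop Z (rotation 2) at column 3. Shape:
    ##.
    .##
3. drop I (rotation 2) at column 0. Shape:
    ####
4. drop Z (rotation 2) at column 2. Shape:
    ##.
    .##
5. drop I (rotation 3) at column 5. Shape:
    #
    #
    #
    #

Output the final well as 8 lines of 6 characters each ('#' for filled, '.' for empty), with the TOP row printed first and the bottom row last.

Answer: ..##.#
...###
####.#
...###
....##
....#.
....##
.....#

Derivation:
Drop 1: S rot1 at col 4 lands with bottom-row=0; cleared 0 line(s) (total 0); column heights now [0 0 0 0 3 2], max=3
Drop 2: Z rot2 at col 3 lands with bottom-row=3; cleared 0 line(s) (total 0); column heights now [0 0 0 5 5 4], max=5
Drop 3: I rot2 at col 0 lands with bottom-row=5; cleared 0 line(s) (total 0); column heights now [6 6 6 6 5 4], max=6
Drop 4: Z rot2 at col 2 lands with bottom-row=6; cleared 0 line(s) (total 0); column heights now [6 6 8 8 7 4], max=8
Drop 5: I rot3 at col 5 lands with bottom-row=4; cleared 0 line(s) (total 0); column heights now [6 6 8 8 7 8], max=8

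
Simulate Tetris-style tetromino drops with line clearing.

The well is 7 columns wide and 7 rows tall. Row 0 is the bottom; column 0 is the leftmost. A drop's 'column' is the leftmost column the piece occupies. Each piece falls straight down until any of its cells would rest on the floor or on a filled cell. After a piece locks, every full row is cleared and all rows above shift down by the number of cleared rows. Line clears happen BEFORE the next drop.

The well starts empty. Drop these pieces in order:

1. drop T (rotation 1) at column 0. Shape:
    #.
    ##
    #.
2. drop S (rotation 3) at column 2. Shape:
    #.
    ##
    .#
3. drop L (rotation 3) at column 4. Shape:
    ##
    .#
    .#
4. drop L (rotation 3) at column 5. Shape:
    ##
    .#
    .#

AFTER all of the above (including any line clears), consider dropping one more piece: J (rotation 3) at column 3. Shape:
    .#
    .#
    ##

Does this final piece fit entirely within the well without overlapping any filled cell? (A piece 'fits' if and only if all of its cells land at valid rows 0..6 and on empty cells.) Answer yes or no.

Drop 1: T rot1 at col 0 lands with bottom-row=0; cleared 0 line(s) (total 0); column heights now [3 2 0 0 0 0 0], max=3
Drop 2: S rot3 at col 2 lands with bottom-row=0; cleared 0 line(s) (total 0); column heights now [3 2 3 2 0 0 0], max=3
Drop 3: L rot3 at col 4 lands with bottom-row=0; cleared 0 line(s) (total 0); column heights now [3 2 3 2 3 3 0], max=3
Drop 4: L rot3 at col 5 lands with bottom-row=1; cleared 0 line(s) (total 0); column heights now [3 2 3 2 3 4 4], max=4
Test piece J rot3 at col 3 (width 2): heights before test = [3 2 3 2 3 4 4]; fits = True

Answer: yes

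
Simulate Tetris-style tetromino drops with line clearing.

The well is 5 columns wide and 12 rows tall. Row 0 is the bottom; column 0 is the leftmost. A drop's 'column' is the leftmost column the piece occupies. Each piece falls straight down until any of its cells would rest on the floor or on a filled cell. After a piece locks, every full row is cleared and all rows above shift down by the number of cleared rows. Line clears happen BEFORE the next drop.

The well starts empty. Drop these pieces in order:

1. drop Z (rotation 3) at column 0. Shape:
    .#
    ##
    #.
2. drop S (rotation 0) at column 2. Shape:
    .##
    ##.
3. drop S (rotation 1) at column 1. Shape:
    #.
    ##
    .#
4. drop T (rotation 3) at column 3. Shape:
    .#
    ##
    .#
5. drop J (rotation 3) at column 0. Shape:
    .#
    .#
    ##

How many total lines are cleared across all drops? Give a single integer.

Answer: 0

Derivation:
Drop 1: Z rot3 at col 0 lands with bottom-row=0; cleared 0 line(s) (total 0); column heights now [2 3 0 0 0], max=3
Drop 2: S rot0 at col 2 lands with bottom-row=0; cleared 0 line(s) (total 0); column heights now [2 3 1 2 2], max=3
Drop 3: S rot1 at col 1 lands with bottom-row=2; cleared 0 line(s) (total 0); column heights now [2 5 4 2 2], max=5
Drop 4: T rot3 at col 3 lands with bottom-row=2; cleared 0 line(s) (total 0); column heights now [2 5 4 4 5], max=5
Drop 5: J rot3 at col 0 lands with bottom-row=5; cleared 0 line(s) (total 0); column heights now [6 8 4 4 5], max=8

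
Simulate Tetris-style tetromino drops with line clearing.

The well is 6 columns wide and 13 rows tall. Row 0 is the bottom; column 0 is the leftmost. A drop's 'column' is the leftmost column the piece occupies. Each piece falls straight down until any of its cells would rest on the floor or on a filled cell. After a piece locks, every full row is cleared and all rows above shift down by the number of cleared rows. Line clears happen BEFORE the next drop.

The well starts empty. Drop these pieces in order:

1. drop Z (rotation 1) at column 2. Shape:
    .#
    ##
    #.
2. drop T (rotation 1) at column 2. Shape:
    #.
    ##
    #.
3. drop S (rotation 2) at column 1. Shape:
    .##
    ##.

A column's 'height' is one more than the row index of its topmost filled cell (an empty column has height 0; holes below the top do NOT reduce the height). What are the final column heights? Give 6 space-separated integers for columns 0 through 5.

Drop 1: Z rot1 at col 2 lands with bottom-row=0; cleared 0 line(s) (total 0); column heights now [0 0 2 3 0 0], max=3
Drop 2: T rot1 at col 2 lands with bottom-row=2; cleared 0 line(s) (total 0); column heights now [0 0 5 4 0 0], max=5
Drop 3: S rot2 at col 1 lands with bottom-row=5; cleared 0 line(s) (total 0); column heights now [0 6 7 7 0 0], max=7

Answer: 0 6 7 7 0 0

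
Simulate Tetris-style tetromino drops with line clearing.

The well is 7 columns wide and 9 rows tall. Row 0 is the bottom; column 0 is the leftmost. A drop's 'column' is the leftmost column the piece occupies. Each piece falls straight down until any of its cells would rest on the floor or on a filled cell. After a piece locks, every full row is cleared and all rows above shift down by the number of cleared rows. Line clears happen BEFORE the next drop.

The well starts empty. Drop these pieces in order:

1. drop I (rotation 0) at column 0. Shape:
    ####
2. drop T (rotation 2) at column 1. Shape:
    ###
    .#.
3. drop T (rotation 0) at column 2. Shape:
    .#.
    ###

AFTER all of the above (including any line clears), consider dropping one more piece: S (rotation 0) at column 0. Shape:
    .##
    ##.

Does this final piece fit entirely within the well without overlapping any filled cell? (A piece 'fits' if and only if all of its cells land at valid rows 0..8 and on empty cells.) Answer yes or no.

Answer: yes

Derivation:
Drop 1: I rot0 at col 0 lands with bottom-row=0; cleared 0 line(s) (total 0); column heights now [1 1 1 1 0 0 0], max=1
Drop 2: T rot2 at col 1 lands with bottom-row=1; cleared 0 line(s) (total 0); column heights now [1 3 3 3 0 0 0], max=3
Drop 3: T rot0 at col 2 lands with bottom-row=3; cleared 0 line(s) (total 0); column heights now [1 3 4 5 4 0 0], max=5
Test piece S rot0 at col 0 (width 3): heights before test = [1 3 4 5 4 0 0]; fits = True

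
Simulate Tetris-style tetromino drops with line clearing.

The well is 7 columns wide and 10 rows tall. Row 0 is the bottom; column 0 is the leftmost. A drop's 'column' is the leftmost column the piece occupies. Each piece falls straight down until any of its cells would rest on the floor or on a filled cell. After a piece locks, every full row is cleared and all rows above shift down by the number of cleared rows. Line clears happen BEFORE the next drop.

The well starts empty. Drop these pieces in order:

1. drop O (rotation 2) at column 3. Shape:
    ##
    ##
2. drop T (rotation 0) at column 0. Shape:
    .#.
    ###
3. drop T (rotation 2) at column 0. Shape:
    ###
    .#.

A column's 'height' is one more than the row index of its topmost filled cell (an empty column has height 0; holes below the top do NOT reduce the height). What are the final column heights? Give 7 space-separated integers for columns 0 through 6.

Answer: 4 4 4 2 2 0 0

Derivation:
Drop 1: O rot2 at col 3 lands with bottom-row=0; cleared 0 line(s) (total 0); column heights now [0 0 0 2 2 0 0], max=2
Drop 2: T rot0 at col 0 lands with bottom-row=0; cleared 0 line(s) (total 0); column heights now [1 2 1 2 2 0 0], max=2
Drop 3: T rot2 at col 0 lands with bottom-row=2; cleared 0 line(s) (total 0); column heights now [4 4 4 2 2 0 0], max=4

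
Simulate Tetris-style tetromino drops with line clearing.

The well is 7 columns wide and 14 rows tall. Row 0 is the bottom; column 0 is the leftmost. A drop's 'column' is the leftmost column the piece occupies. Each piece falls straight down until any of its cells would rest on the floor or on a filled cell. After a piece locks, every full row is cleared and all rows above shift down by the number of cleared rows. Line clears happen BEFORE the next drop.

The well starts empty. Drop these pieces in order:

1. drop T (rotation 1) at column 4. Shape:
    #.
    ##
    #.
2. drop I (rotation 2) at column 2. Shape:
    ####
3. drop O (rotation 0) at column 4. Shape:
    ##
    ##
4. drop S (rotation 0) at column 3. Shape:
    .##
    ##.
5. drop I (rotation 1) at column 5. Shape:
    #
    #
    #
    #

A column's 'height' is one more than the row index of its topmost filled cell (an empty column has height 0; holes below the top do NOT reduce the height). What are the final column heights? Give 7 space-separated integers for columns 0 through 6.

Drop 1: T rot1 at col 4 lands with bottom-row=0; cleared 0 line(s) (total 0); column heights now [0 0 0 0 3 2 0], max=3
Drop 2: I rot2 at col 2 lands with bottom-row=3; cleared 0 line(s) (total 0); column heights now [0 0 4 4 4 4 0], max=4
Drop 3: O rot0 at col 4 lands with bottom-row=4; cleared 0 line(s) (total 0); column heights now [0 0 4 4 6 6 0], max=6
Drop 4: S rot0 at col 3 lands with bottom-row=6; cleared 0 line(s) (total 0); column heights now [0 0 4 7 8 8 0], max=8
Drop 5: I rot1 at col 5 lands with bottom-row=8; cleared 0 line(s) (total 0); column heights now [0 0 4 7 8 12 0], max=12

Answer: 0 0 4 7 8 12 0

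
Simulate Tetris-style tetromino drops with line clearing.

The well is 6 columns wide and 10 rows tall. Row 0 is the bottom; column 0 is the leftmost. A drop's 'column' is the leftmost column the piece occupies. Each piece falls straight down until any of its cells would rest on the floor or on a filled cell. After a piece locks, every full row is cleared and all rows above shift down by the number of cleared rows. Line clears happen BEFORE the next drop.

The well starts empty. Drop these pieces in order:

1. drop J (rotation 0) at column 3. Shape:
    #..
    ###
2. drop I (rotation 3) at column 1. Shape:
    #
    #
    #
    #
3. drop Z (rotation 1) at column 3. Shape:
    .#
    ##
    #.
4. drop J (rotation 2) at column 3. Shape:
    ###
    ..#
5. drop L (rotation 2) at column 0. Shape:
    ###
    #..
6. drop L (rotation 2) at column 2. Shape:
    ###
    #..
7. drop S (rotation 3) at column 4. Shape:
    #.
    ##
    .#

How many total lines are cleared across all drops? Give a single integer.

Drop 1: J rot0 at col 3 lands with bottom-row=0; cleared 0 line(s) (total 0); column heights now [0 0 0 2 1 1], max=2
Drop 2: I rot3 at col 1 lands with bottom-row=0; cleared 0 line(s) (total 0); column heights now [0 4 0 2 1 1], max=4
Drop 3: Z rot1 at col 3 lands with bottom-row=2; cleared 0 line(s) (total 0); column heights now [0 4 0 4 5 1], max=5
Drop 4: J rot2 at col 3 lands with bottom-row=4; cleared 0 line(s) (total 0); column heights now [0 4 0 6 6 6], max=6
Drop 5: L rot2 at col 0 lands with bottom-row=3; cleared 0 line(s) (total 0); column heights now [5 5 5 6 6 6], max=6
Drop 6: L rot2 at col 2 lands with bottom-row=5; cleared 0 line(s) (total 0); column heights now [5 5 7 7 7 6], max=7
Drop 7: S rot3 at col 4 lands with bottom-row=6; cleared 0 line(s) (total 0); column heights now [5 5 7 7 9 8], max=9

Answer: 0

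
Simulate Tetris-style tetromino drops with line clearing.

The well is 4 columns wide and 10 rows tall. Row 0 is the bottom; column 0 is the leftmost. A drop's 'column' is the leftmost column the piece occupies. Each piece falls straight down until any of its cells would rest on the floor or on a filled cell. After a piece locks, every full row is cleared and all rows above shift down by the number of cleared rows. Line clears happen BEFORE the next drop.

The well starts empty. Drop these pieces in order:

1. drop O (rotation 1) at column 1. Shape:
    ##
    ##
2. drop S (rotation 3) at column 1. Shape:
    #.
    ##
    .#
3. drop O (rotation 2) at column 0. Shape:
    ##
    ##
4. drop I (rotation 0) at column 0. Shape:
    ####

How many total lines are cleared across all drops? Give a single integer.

Answer: 1

Derivation:
Drop 1: O rot1 at col 1 lands with bottom-row=0; cleared 0 line(s) (total 0); column heights now [0 2 2 0], max=2
Drop 2: S rot3 at col 1 lands with bottom-row=2; cleared 0 line(s) (total 0); column heights now [0 5 4 0], max=5
Drop 3: O rot2 at col 0 lands with bottom-row=5; cleared 0 line(s) (total 0); column heights now [7 7 4 0], max=7
Drop 4: I rot0 at col 0 lands with bottom-row=7; cleared 1 line(s) (total 1); column heights now [7 7 4 0], max=7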